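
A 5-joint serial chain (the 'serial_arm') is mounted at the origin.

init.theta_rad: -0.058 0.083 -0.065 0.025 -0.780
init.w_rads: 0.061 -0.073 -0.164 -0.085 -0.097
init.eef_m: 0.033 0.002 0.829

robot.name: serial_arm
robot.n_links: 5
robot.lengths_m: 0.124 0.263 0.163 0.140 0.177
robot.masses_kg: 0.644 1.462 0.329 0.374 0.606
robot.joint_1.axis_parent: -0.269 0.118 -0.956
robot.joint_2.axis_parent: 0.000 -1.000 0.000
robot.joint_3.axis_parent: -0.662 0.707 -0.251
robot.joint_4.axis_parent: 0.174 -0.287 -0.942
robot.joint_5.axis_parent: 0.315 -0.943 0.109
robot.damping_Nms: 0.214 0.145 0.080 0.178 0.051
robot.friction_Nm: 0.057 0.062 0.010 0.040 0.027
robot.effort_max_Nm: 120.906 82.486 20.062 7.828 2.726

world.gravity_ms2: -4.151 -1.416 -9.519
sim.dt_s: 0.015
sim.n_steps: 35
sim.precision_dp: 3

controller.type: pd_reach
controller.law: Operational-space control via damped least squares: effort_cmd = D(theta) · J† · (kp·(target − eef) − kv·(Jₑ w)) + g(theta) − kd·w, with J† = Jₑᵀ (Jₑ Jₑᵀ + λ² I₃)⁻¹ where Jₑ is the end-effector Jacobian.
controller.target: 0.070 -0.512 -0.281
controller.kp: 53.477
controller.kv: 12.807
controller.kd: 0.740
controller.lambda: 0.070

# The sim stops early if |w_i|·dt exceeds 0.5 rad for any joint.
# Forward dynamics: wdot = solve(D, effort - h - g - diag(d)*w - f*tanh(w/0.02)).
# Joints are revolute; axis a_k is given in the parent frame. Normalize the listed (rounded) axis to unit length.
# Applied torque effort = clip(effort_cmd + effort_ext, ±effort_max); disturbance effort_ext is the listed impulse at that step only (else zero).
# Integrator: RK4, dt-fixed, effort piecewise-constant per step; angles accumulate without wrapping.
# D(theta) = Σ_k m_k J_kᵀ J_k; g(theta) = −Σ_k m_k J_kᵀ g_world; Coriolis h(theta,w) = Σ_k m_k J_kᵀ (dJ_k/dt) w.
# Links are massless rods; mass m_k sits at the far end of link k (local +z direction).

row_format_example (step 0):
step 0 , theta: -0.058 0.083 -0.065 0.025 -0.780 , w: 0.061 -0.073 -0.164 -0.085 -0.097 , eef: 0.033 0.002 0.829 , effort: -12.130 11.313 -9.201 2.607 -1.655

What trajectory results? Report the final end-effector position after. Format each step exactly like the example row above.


step 1 , theta: -0.072 0.086 -0.071 0.027 -0.823 , w: -1.857 0.472 -0.620 0.316 -5.567 , eef: 0.034 -0.001 0.825 , effort: -8.650 8.666 -7.091 1.875 2.469
step 2 , theta: -0.113 0.095 -0.074 0.031 -0.894 , w: -3.615 0.699 0.149 0.173 -3.913 , eef: 0.032 -0.008 0.818 , effort: -6.465 5.329 -6.009 1.670 0.656
step 3 , theta: -0.172 0.107 -0.076 0.031 -0.961 , w: -4.142 0.900 -0.412 -0.114 -4.979 , eef: 0.027 -0.017 0.811 , effort: -5.131 2.496 -4.229 1.634 1.211
step 4 , theta: -0.237 0.122 -0.080 0.034 -1.033 , w: -4.587 1.170 -0.165 0.399 -4.599 , eef: 0.019 -0.030 0.802 , effort: -4.194 0.322 -3.307 1.031 0.642
step 5 , theta: -0.307 0.141 -0.086 0.036 -1.103 , w: -4.633 1.339 -0.617 -0.104 -4.740 , eef: 0.009 -0.046 0.793 , effort: -3.852 -1.808 -2.182 1.314 0.587
step 6 , theta: -0.377 0.163 -0.093 0.038 -1.172 , w: -4.723 1.622 -0.374 0.337 -4.487 , eef: -0.002 -0.063 0.783 , effort: -3.540 -3.171 -1.710 0.850 0.279
step 7 , theta: -0.447 0.189 -0.101 0.040 -1.239 , w: -4.636 1.809 -0.613 -0.028 -4.453 , eef: -0.014 -0.083 0.773 , effort: -3.598 -4.574 -1.066 1.073 0.202
step 8 , theta: -0.517 0.218 -0.108 0.041 -1.304 , w: -4.602 2.062 -0.437 0.136 -4.229 , eef: -0.027 -0.105 0.760 , effort: -3.589 -5.510 -0.784 0.855 0.016
step 9 , theta: -0.585 0.250 -0.115 0.042 -1.367 , w: -4.498 2.265 -0.476 -0.053 -4.096 , eef: -0.039 -0.129 0.747 , effort: -3.721 -6.437 -0.419 0.933 -0.061
step 10 , theta: -0.652 0.286 -0.121 0.041 -1.427 , w: -4.406 2.489 -0.348 -0.026 -3.886 , eef: -0.050 -0.154 0.732 , effort: -3.753 -7.141 -0.185 0.814 -0.174
step 11 , theta: -0.717 0.325 -0.126 0.040 -1.484 , w: -4.282 2.685 -0.303 -0.125 -3.694 , eef: -0.061 -0.181 0.716 , effort: -3.783 -7.820 0.089 0.795 -0.248
step 12 , theta: -0.780 0.367 -0.130 0.038 -1.537 , w: -4.150 2.874 -0.233 -0.194 -3.470 , eef: -0.070 -0.208 0.698 , effort: -3.723 -8.419 0.341 0.743 -0.329
step 13 , theta: -0.842 0.411 -0.133 0.034 -1.588 , w: -4.002 3.047 -0.182 -0.270 -3.239 , eef: -0.078 -0.237 0.679 , effort: -3.579 -8.975 0.601 0.692 -0.399
step 14 , theta: -0.900 0.458 -0.135 0.030 -1.635 , w: -3.841 3.203 -0.140 -0.328 -2.996 , eef: -0.085 -0.266 0.658 , effort: -3.332 -9.487 0.865 0.625 -0.466
step 15 , theta: -0.957 0.507 -0.137 0.025 -1.678 , w: -3.667 3.340 -0.118 -0.371 -2.747 , eef: -0.090 -0.295 0.635 , effort: -2.995 -9.960 1.133 0.549 -0.527
step 16 , theta: -1.010 0.558 -0.139 0.019 -1.717 , w: -3.484 3.458 -0.114 -0.394 -2.495 , eef: -0.094 -0.324 0.611 , effort: -2.580 -10.398 1.400 0.463 -0.584
step 17 , theta: -1.061 0.610 -0.141 0.013 -1.753 , w: -3.293 3.554 -0.129 -0.399 -2.241 , eef: -0.095 -0.353 0.586 , effort: -2.111 -10.803 1.660 0.371 -0.636
step 18 , theta: -1.109 0.664 -0.143 0.007 -1.784 , w: -3.100 3.629 -0.161 -0.387 -1.991 , eef: -0.096 -0.381 0.558 , effort: -1.612 -11.178 1.909 0.278 -0.684
step 19 , theta: -1.154 0.719 -0.146 0.001 -1.812 , w: -2.908 3.683 -0.206 -0.362 -1.747 , eef: -0.095 -0.408 0.530 , effort: -1.109 -11.526 2.141 0.187 -0.727
step 20 , theta: -1.196 0.775 -0.149 -0.004 -1.837 , w: -2.721 3.716 -0.260 -0.327 -1.510 , eef: -0.092 -0.433 0.500 , effort: -0.624 -11.850 2.353 0.101 -0.766
step 21 , theta: -1.236 0.831 -0.153 -0.009 -1.858 , w: -2.541 3.730 -0.320 -0.286 -1.284 , eef: -0.088 -0.458 0.470 , effort: -0.174 -12.155 2.544 0.023 -0.802
step 22 , theta: -1.273 0.887 -0.159 -0.013 -1.876 , w: -2.370 3.725 -0.381 -0.241 -1.069 , eef: -0.084 -0.480 0.439 , effort: 0.231 -12.442 2.713 -0.046 -0.835
step 23 , theta: -1.307 0.942 -0.165 -0.016 -1.890 , w: -2.209 3.702 -0.441 -0.197 -0.867 , eef: -0.078 -0.500 0.407 , effort: 0.583 -12.713 2.860 -0.106 -0.866
step 24 , theta: -1.339 0.997 -0.172 -0.019 -1.902 , w: -2.060 3.662 -0.497 -0.154 -0.680 , eef: -0.072 -0.519 0.374 , effort: 0.882 -12.966 2.988 -0.156 -0.893
step 25 , theta: -1.369 1.052 -0.180 -0.021 -1.911 , w: -1.920 3.607 -0.547 -0.114 -0.509 , eef: -0.065 -0.535 0.341 , effort: 1.127 -13.201 3.096 -0.197 -0.919
step 26 , theta: -1.396 1.106 -0.188 -0.022 -1.917 , w: -1.792 3.537 -0.590 -0.077 -0.353 , eef: -0.057 -0.550 0.308 , effort: 1.323 -13.413 3.186 -0.230 -0.942
step 27 , theta: -1.422 1.158 -0.198 -0.023 -1.921 , w: -1.672 3.453 -0.625 -0.045 -0.214 , eef: -0.050 -0.562 0.276 , effort: 1.472 -13.600 3.258 -0.255 -0.963
step 28 , theta: -1.447 1.209 -0.207 -0.023 -1.924 , w: -1.562 3.357 -0.654 -0.021 -0.091 , eef: -0.042 -0.572 0.243 , effort: 1.575 -13.758 3.313 -0.270 -0.981
step 29 , theta: -1.469 1.259 -0.217 -0.024 -1.924 , w: -1.460 3.249 -0.679 -0.011 0.009 , eef: -0.034 -0.580 0.212 , effort: 1.631 -13.885 3.352 -0.268 -0.991
step 30 , theta: -1.490 1.306 -0.227 -0.024 -1.924 , w: -1.364 3.131 -0.701 -0.007 0.063 , eef: -0.027 -0.586 0.181 , effort: 1.660 -13.977 3.377 -0.260 -0.970
step 31 , theta: -1.510 1.353 -0.238 -0.024 -1.922 , w: -1.275 3.007 -0.706 0.004 0.130 , eef: -0.019 -0.591 0.150 , effort: 1.661 -14.020 3.379 -0.256 -0.970
step 32 , theta: -1.529 1.397 -0.249 -0.023 -1.920 , w: -1.193 2.876 -0.707 0.007 0.189 , eef: -0.012 -0.593 0.121 , effort: 1.626 -14.021 3.363 -0.241 -0.975
step 33 , theta: -1.546 1.439 -0.259 -0.023 -1.917 , w: -1.114 2.740 -0.700 0.014 0.237 , eef: -0.005 -0.595 0.093 , effort: 1.574 -13.977 3.332 -0.229 -0.979
step 34 , theta: -1.562 1.479 -0.270 -0.023 -1.913 , w: -1.039 2.601 -0.690 0.017 0.274 , eef: 0.002 -0.595 0.066 , effort: 1.496 -13.890 3.285 -0.213 -0.981
step 35 , theta: -1.577 1.517 -0.280 -0.023 -1.908 , w: -0.968 2.460 -0.676 0.021 0.301 , eef: 0.009 -0.593 0.041
final eef position (m): 0.009 -0.593 0.041


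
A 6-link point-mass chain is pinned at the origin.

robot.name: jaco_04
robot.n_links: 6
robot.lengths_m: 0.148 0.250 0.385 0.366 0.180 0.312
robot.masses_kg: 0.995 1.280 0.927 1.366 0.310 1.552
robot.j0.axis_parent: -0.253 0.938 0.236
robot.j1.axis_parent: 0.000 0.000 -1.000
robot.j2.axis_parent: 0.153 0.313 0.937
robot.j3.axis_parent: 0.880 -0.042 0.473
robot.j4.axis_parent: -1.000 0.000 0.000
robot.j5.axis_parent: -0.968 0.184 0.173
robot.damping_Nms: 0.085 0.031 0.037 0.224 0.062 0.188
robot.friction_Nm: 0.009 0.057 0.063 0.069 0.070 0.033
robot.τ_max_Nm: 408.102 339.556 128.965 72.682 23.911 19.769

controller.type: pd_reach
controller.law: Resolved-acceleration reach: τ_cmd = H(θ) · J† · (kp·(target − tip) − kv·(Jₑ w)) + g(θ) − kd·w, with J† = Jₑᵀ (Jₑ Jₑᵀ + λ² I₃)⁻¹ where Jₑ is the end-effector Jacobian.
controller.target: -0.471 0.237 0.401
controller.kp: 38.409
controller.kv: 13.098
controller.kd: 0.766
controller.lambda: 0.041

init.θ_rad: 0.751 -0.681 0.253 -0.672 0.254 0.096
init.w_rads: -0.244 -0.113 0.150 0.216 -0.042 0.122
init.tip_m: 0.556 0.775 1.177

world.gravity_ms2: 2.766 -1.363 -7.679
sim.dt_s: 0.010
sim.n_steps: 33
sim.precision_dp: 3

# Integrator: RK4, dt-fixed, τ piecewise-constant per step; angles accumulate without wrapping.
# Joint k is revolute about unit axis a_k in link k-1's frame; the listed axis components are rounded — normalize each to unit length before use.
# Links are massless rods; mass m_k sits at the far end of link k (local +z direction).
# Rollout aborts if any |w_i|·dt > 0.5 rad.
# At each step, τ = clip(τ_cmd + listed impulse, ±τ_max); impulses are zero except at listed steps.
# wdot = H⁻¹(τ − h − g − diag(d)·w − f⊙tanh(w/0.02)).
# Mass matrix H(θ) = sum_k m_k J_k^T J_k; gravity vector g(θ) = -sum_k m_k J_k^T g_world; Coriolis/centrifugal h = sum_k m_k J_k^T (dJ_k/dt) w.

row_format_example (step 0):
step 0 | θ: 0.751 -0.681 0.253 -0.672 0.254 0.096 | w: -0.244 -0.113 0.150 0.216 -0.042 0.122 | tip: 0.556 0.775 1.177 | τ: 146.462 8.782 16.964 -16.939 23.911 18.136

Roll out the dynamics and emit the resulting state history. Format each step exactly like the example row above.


step 1 | θ: 0.753 -0.692 0.264 -0.671 0.236 0.137 | w: 0.690 -2.105 1.944 -0.056 -3.139 7.319 | tip: 0.553 0.772 1.179 | τ: 116.149 7.484 12.787 -15.770 23.911 10.715
step 2 | θ: 0.765 -0.718 0.278 -0.666 0.255 0.150 | w: 1.593 -3.156 0.907 0.925 6.263 -3.679 | tip: 0.547 0.767 1.178 | τ: 97.334 7.568 11.163 -17.381 19.439 18.164
step 3 | θ: 0.782 -0.753 0.304 -0.663 0.271 0.190 | w: 1.983 -3.782 3.891 -0.181 -2.078 10.097 | tip: 0.538 0.761 1.173 | τ: 48.677 3.071 4.365 -19.605 23.443 5.866
step 4 | θ: 0.806 -0.792 0.324 -0.656 0.338 0.174 | w: 2.696 -4.113 0.301 1.312 14.075 -11.301 | tip: 0.528 0.754 1.167 | τ: 33.440 3.240 4.915 -22.281 10.321 19.769
step 5 | θ: 0.832 -0.835 0.354 -0.660 0.356 0.236 | w: 2.605 -4.250 5.186 -1.787 -8.282 20.313 | tip: 0.516 0.744 1.157 | τ: -25.139 -3.433 -3.589 -24.204 23.911 -4.808
step 6 | θ: 0.861 -0.871 0.372 -0.660 0.453 0.187 | w: 3.051 -3.066 -0.995 1.248 24.624 -26.044 | tip: 0.503 0.734 1.145 | τ: -13.194 -1.171 1.178 -25.697 -0.233 19.769
step 7 | θ: 0.890 -0.908 0.396 -0.674 0.493 0.212 | w: 2.900 -4.106 5.250 -3.719 -13.093 26.086 | tip: 0.490 0.723 1.131 | τ: -60.964 -7.133 -6.331 -24.189 23.911 -11.599
step 8 | θ: 0.920 -0.934 0.414 -0.689 0.601 0.132 | w: 2.879 -1.291 -1.201 0.123 30.074 -36.642 | tip: 0.476 0.712 1.116 | τ: -47.579 -6.051 -1.387 -27.356 -6.703 19.769
step 9 | θ: 0.949 -0.962 0.434 -0.718 0.647 0.123 | w: 3.047 -3.867 4.750 -5.355 -16.083 28.525 | tip: 0.462 0.702 1.099 | τ: -64.925 -9.387 -4.489 -19.163 23.911 -15.268
step 10 | θ: 0.977 -0.979 0.448 -0.748 0.751 0.017 | w: 2.504 0.090 -1.335 -1.519 31.250 -42.638 | tip: 0.448 0.692 1.082 | τ: -75.667 -11.260 -2.338 -27.874 -10.034 19.769
step 11 | θ: 1.004 -0.996 0.466 -0.790 0.800 -0.025 | w: 2.960 -3.104 4.362 -6.285 -15.685 26.209 | tip: 0.433 0.684 1.064 | τ: -48.591 -11.372 -0.105 -10.759 21.574 -15.102
step 12 | θ: 1.030 -1.008 0.480 -0.837 0.870 -0.113 | w: 2.184 0.296 -1.167 -3.358 25.153 -37.209 | tip: 0.417 0.676 1.045 | τ: -89.976 -15.444 -1.129 -24.537 -8.584 19.769
step 13 | θ: 1.055 -1.019 0.498 -0.887 0.906 -0.152 | w: 2.693 -2.107 4.132 -6.309 -13.211 22.120 | tip: 0.401 0.669 1.027 | τ: -38.485 -12.835 2.635 -4.369 16.414 -13.980
step 14 | θ: 1.078 -1.029 0.512 -0.939 0.943 -0.201 | w: 1.969 -0.143 -0.992 -4.283 17.823 -27.369 | tip: 0.384 0.662 1.008 | τ: -87.315 -17.012 1.321 -17.939 -6.878 19.769
step 15 | θ: 1.100 -1.037 0.531 -0.991 0.951 -0.198 | w: 2.366 -1.311 4.332 -5.944 -13.235 22.966 | tip: 0.365 0.655 0.989 | τ: -36.187 -14.210 3.968 0.513 12.642 -16.858
step 16 | θ: 1.120 -1.045 0.542 -1.040 0.982 -0.234 | w: 1.683 -0.510 -1.814 -4.091 17.001 -26.178 | tip: 0.347 0.648 0.970 | τ: -86.863 -17.394 3.272 -13.665 -9.823 19.769
step 17 | θ: 1.138 -1.052 0.558 -1.089 0.984 -0.218 | w: 2.004 -0.663 4.668 -5.576 -14.109 25.041 | tip: 0.327 0.641 0.950 | τ: -32.688 -15.310 5.245 5.291 9.914 -19.769
step 18 | θ: 1.155 -1.059 0.566 -1.135 1.010 -0.245 | w: 1.373 -0.930 -2.700 -3.760 17.114 -26.390 | tip: 0.309 0.633 0.931 | τ: -84.291 -17.157 5.086 -9.740 -12.965 19.769
step 19 | θ: 1.170 -1.065 0.581 -1.180 1.007 -0.217 | w: 1.609 -0.020 5.194 -5.272 -15.428 27.617 | tip: 0.288 0.625 0.912 | τ: -28.982 -16.390 6.352 9.712 7.988 -19.769
step 20 | θ: 1.184 -1.071 0.589 -1.223 1.017 -0.214 | w: 1.109 -1.396 -3.122 -3.364 15.613 -23.581 | tip: 0.269 0.617 0.892 | τ: -75.489 -16.352 6.948 -4.720 -14.639 16.706
step 21 | θ: 1.195 -1.076 0.603 -1.265 1.006 -0.171 | w: 1.177 0.526 5.399 -4.956 -15.647 28.185 | tip: 0.249 0.609 0.873 | τ: -31.906 -17.849 7.089 12.165 5.629 -19.769
step 22 | θ: 1.205 -1.082 0.610 -1.304 1.015 -0.162 | w: 0.825 -1.833 -3.671 -2.875 15.428 -22.885 | tip: 0.229 0.601 0.854 | τ: -67.693 -15.263 8.389 -0.771 -16.786 14.656
step 23 | θ: 1.213 -1.086 0.623 -1.342 0.997 -0.106 | w: 0.731 1.095 5.863 -4.833 -16.793 29.910 | tip: 0.209 0.593 0.835 | τ: -34.963 -19.419 7.666 14.293 4.368 -19.769
step 24 | θ: 1.219 -1.092 0.629 -1.378 1.002 -0.090 | w: 0.539 -2.302 -4.256 -2.347 15.602 -22.746 | tip: 0.190 0.584 0.817 | τ: -58.890 -13.975 9.730 2.849 -18.781 13.243
step 25 | θ: 1.224 -1.095 0.643 -1.414 0.975 -0.020 | w: 0.266 1.693 6.462 -4.914 -18.541 32.220 | tip: 0.171 0.576 0.798 | τ: -39.972 -21.333 8.120 15.749 3.921 -19.769
step 26 | θ: 1.226 -1.101 0.648 -1.447 0.975 0.005 | w: 0.245 -2.785 -4.835 -1.758 15.970 -22.804 | tip: 0.153 0.568 0.780 | τ: -48.487 -12.619 11.120 6.436 -20.578 12.178
step 27 | θ: 1.226 -1.103 0.662 -1.481 0.940 0.087 | w: -0.222 2.257 6.959 -5.152 -20.154 33.914 | tip: 0.135 0.560 0.761 | τ: -47.348 -23.440 8.501 16.278 3.775 -19.769
step 28 | θ: 1.225 -1.108 0.667 -1.513 0.934 0.120 | w: -0.061 -3.234 -5.267 -1.177 15.919 -22.108 | tip: 0.117 0.552 0.744 | τ: -36.826 -11.470 12.612 10.151 -21.749 10.769
step 29 | θ: 1.221 -1.111 0.680 -1.546 0.897 0.200 | w: -0.704 2.604 6.934 -5.279 -19.996 32.682 | tip: 0.100 0.545 0.726 | τ: -54.428 -24.757 8.771 15.885 2.819 -19.769
step 30 | θ: 1.216 -1.116 0.684 -1.574 0.889 0.236 | w: -0.397 -3.402 -5.213 -0.727 15.041 -20.182 | tip: 0.083 0.537 0.709 | τ: -26.913 -10.716 13.547 13.290 -21.971 8.741
step 31 | θ: 1.208 -1.119 0.693 -1.605 0.861 0.299 | w: -1.112 2.552 6.247 -5.069 -17.631 28.278 | tip: 0.068 0.530 0.693 | τ: -56.720 -24.398 8.966 15.297 0.737 -19.769
step 32 | θ: 1.199 -1.123 0.697 -1.631 0.857 0.328 | w: -0.743 -3.260 -4.729 -0.463 13.773 -17.938 | tip: 0.053 0.523 0.677 | τ: -20.569 -10.028 13.436 15.121 -21.493 6.814
step 33 | θ: 1.188 -1.127 0.704 -1.658 0.841 0.373 | w: -1.427 2.289 5.410 -4.642 -14.630 23.264 | tip: 0.038 0.515 0.662


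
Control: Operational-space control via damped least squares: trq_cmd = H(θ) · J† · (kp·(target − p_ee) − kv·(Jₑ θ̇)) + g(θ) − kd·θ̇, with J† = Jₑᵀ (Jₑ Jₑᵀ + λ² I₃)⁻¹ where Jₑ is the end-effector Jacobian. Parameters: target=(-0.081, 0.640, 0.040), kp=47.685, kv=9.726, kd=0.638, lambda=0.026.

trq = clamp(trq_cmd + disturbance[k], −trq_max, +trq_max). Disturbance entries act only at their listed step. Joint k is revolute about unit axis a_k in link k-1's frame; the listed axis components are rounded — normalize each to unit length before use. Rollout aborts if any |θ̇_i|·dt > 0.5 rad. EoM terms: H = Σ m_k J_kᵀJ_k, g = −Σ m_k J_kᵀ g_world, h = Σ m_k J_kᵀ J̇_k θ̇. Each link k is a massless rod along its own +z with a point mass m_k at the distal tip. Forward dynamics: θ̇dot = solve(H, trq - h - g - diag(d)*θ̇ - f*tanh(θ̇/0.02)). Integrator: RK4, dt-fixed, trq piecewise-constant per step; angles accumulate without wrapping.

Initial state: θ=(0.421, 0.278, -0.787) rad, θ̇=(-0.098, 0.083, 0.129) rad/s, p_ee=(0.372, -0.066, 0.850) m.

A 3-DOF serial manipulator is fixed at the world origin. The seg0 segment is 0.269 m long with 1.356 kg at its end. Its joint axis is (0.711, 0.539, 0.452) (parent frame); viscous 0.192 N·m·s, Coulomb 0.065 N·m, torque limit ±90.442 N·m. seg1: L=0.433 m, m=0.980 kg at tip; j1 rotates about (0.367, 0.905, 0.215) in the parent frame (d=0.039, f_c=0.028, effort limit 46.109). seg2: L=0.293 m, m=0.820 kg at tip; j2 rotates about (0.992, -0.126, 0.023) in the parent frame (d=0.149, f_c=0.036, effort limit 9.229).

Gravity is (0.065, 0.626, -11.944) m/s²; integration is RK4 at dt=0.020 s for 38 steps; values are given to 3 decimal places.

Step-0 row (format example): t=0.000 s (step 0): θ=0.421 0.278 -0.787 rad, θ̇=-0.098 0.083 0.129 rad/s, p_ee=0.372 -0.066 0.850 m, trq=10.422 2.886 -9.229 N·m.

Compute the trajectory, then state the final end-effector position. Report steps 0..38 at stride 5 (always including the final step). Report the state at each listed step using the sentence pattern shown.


t=0.100 s (step 5): θ=0.567 0.221 -1.439 rad, θ̇=0.040 1.124 -7.507 rad/s, p_ee=0.323 0.006 0.729 m, trq=-21.730 -8.242 0.440 N·m.
t=0.200 s (step 10): θ=0.305 0.549 -2.048 rad, θ̇=-5.063 4.783 -4.426 rad/s, p_ee=0.236 0.113 0.565 m, trq=-14.483 -8.206 2.815 N·m.
t=0.300 s (step 15): θ=-0.330 0.963 -2.326 rad, θ̇=-6.903 2.405 -1.503 rad/s, p_ee=0.146 0.237 0.445 m, trq=-4.280 -7.555 1.835 N·m.
t=0.400 s (step 20): θ=-0.921 0.892 -2.417 rad, θ̇=-4.324 -3.876 -0.372 rad/s, p_ee=0.076 0.366 0.338 m, trq=5.100 -0.274 0.935 N·m.
t=0.500 s (step 25): θ=-1.178 0.320 -2.389 rad, θ̇=-1.224 -6.541 0.902 rad/s, p_ee=0.029 0.480 0.223 m, trq=17.947 10.391 -0.501 N·m.
t=0.600 s (step 30): θ=-1.234 -0.256 -2.271 rad, θ̇=-0.042 -4.677 1.282 rad/s, p_ee=0.018 0.541 0.107 m, trq=25.417 13.582 -1.278 N·m.
t=0.700 s (step 35): θ=-1.199 -0.615 -2.155 rad, θ̇=0.693 -2.645 1.022 rad/s, p_ee=0.017 0.560 0.041 m, trq=21.956 11.376 -1.256 N·m.
t=0.760 s (step 38): θ=-1.150 -0.748 -2.098 rad, θ̇=0.927 -1.829 0.875 rad/s, p_ee=0.011 0.565 0.027 m.
final p_ee position (m): 0.011 0.565 0.027


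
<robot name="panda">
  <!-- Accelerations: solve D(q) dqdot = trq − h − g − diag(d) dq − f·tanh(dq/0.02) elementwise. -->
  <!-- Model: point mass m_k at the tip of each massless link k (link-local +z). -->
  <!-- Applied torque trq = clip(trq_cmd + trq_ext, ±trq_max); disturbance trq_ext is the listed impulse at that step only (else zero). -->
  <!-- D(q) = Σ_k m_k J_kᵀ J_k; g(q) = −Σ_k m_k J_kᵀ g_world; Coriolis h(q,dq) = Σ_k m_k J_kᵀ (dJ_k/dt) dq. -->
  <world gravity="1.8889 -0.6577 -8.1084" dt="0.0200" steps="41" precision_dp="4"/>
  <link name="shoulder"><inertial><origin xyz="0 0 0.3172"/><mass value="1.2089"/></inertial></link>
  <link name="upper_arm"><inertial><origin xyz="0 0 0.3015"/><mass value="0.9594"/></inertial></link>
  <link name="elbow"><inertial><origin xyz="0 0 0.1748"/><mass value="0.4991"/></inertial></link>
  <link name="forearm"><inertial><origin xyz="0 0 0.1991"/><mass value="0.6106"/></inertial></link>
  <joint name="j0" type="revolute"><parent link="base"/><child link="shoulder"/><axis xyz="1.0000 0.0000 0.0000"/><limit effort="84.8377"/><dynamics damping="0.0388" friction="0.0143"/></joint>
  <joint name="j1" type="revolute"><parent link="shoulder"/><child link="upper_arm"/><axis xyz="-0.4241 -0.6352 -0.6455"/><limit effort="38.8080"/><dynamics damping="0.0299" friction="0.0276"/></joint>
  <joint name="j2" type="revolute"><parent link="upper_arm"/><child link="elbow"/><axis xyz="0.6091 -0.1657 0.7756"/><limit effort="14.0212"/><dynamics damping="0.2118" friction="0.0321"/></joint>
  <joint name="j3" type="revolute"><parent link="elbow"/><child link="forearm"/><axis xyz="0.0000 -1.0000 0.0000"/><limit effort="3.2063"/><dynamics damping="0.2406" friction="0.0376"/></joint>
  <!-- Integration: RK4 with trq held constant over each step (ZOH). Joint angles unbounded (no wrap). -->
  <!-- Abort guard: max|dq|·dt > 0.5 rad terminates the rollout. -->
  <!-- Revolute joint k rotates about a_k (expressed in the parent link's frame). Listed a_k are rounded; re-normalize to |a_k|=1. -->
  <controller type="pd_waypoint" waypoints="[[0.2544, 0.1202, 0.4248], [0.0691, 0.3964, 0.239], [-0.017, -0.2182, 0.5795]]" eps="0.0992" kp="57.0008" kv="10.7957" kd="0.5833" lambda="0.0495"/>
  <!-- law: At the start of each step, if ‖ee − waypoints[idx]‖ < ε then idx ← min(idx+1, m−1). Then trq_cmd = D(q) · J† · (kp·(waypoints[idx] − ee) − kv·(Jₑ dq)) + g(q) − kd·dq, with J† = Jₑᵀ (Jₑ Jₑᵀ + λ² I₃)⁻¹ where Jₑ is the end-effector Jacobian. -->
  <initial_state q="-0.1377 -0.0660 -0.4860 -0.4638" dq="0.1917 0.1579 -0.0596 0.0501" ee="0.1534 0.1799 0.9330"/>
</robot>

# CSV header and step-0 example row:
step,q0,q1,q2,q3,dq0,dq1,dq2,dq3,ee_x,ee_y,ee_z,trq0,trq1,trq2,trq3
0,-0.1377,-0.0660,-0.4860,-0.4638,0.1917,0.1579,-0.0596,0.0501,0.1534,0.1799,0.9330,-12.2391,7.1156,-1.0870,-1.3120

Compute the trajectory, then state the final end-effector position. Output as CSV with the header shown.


step,q0,q1,q2,q3,dq0,dq1,dq2,dq3,ee_x,ee_y,ee_z,trq0,trq1,trq2,trq3
1,-0.1332,-0.0465,-0.5038,-0.5018,0.2565,1.7350,-1.7533,-3.5722,0.1536,0.1771,0.9303,-12.4826,5.6436,0.1309,1.0725
2,-0.1306,-0.0121,-0.5320,-0.5684,0.0062,1.7291,-1.1475,-3.1229,0.1534,0.1760,0.9245,-13.1144,4.4349,-0.2913,0.5273
3,-0.1328,0.0229,-0.5541,-0.6308,-0.2170,1.7786,-1.1184,-3.1156,0.1512,0.1783,0.9186,-12.1279,3.2905,-0.2496,0.3526
4,-0.1398,0.0571,-0.5728,-0.6934,-0.4709,1.6590,-0.8321,-3.1416,0.1484,0.1837,0.9118,-10.3934,2.3109,-0.3355,0.2241
5,-0.1513,0.0888,-0.5907,-0.7552,-0.6832,1.5090,-0.9667,-3.0459,0.1458,0.1921,0.9039,-7.9592,1.3998,-0.1539,0.0456
6,-0.1673,0.1160,-0.6058,-0.8167,-0.9124,1.2294,-0.6237,-3.0910,0.1437,0.2029,0.8950,-5.3190,0.6649,-0.2578,-0.0200
7,-0.1870,0.1385,-0.6230,-0.8764,-1.0618,1.0131,-1.0175,-2.9115,0.1427,0.2158,0.8849,-2.5907,-0.0049,0.0598,-0.2011
8,-0.2101,0.1549,-0.6355,-0.9361,-1.2460,0.6414,-0.3776,-3.0279,0.1427,0.2299,0.8737,0.1724,-0.4920,-0.2330,-0.1743
9,-0.2355,0.1662,-0.6539,-0.9926,-1.3033,0.4598,-1.2448,-2.6966,0.1439,0.2448,0.8615,2.4019,-0.9235,0.3248,-0.4031
10,-0.2631,0.1707,-0.6634,-1.0501,-1.4409,0.0406,-0.0268,-2.9713,0.1463,0.2599,0.8483,5.0606,-1.1970,-0.3168,-0.2311
11,-0.2913,0.1711,-0.6833,-1.1029,-1.4018,-0.0487,-1.5792,-2.4292,0.1497,0.2747,0.8347,6.2741,-1.4074,0.6027,-0.5514
12,-0.3205,0.1653,-0.6906,-1.1577,-1.4951,-0.4719,0.3715,-2.9191,0.1541,0.2888,0.8202,8.9016,-1.5356,-0.4688,-0.2040
13,-0.3490,0.1564,-0.7108,-1.2070,-1.3815,-0.4758,-1.8585,-2.1702,0.1592,0.3017,0.8057,8.8892,-1.5490,0.8183,-0.6253
14,-0.3774,0.1424,-0.7171,-1.2585,-1.4320,-0.8720,0.7010,-2.8291,0.1651,0.3134,0.7907,11.5863,-1.5617,-0.6073,-0.1403
15,-0.4043,0.1258,-0.7345,-1.3048,-1.2776,-0.8359,-1.9066,-1.9689,0.1715,0.3235,0.7760,10.5140,-1.4137,0.8906,-0.6137
16,-0.4300,0.1055,-0.7417,-1.3523,-1.2803,-1.1543,0.7182,-2.6477,0.1784,0.3321,0.7611,13.0572,-1.3373,-0.5804,-0.0951
17,-0.4539,0.0830,-0.7546,-1.3962,-1.1205,-1.1305,-1.5958,-1.8745,0.1856,0.3390,0.7467,11.5237,-1.0960,0.7536,-0.5054
18,-0.4759,0.0580,-0.7628,-1.4397,-1.0754,-1.3463,0.4659,-2.3842,0.1931,0.3443,0.7325,13.4727,-0.9392,-0.4046,-0.0855
19,-0.4959,0.0313,-0.7719,-1.4810,-0.9285,-1.3510,-1.1145,-1.8329,0.2008,0.3480,0.7188,12.0602,-0.6622,0.5153,-0.3525
20,-0.5137,0.0029,-0.7802,-1.5208,-0.8485,-1.4764,0.1082,-2.1014,0.2085,0.3501,0.7056,13.1309,-0.4404,-0.1687,-0.0872
21,-0.5293,-0.0268,-0.7872,-1.5593,-0.7195,-1.5004,-0.6707,-1.7874,0.2163,0.3508,0.6929,12.1478,-0.1591,0.2944,-0.2053
22,-0.5427,-0.0574,-0.7944,-1.5959,-0.6216,-1.5656,-0.1090,-1.8632,0.2240,0.3500,0.6808,12.4483,0.0993,-0.0134,-0.0713
23,-0.5540,-0.0889,-0.7999,-1.6314,-0.5069,-1.5885,-0.3991,-1.6956,0.2316,0.3481,0.6693,11.7781,0.3759,0.1690,-0.1018
24,-0.5632,-0.1209,-0.8057,-1.6651,-0.4062,-1.6178,-0.1996,-1.6727,0.2390,0.3450,0.6583,11.5942,0.6436,0.0684,-0.0414
25,-0.5703,-0.1534,-0.8105,-1.6975,-0.3039,-1.6295,-0.2672,-1.5748,0.2463,0.3410,0.6479,11.0639,0.9096,0.1215,-0.0361
26,-0.5754,-0.1860,-0.8152,-1.7284,-0.2096,-1.6364,-0.2032,-1.5176,0.2533,0.3360,0.6381,10.6594,1.1674,0.0979,-0.0092
27,-0.5787,-0.2187,-0.8193,-1.7580,-0.1195,-1.6338,-0.2034,-1.4446,0.2600,0.3303,0.6287,10.1556,1.4158,0.1109,0.0016
28,-0.5802,-0.2512,-0.8231,-1.7863,-0.0361,-1.6245,-0.1775,-1.3822,0.2665,0.3240,0.6199,9.6724,1.6527,0.1081,0.0140
29,-0.5802,-0.2835,-0.8265,-1.8133,0.0408,-1.6086,-0.1643,-1.3196,0.2726,0.3171,0.6115,9.1711,1.8767,0.1120,0.0210
30,-0.5787,-0.3155,-0.8296,-1.8391,0.1107,-1.5868,-0.1479,-1.2613,0.2784,0.3098,0.6035,8.6778,2.0868,0.1133,0.0256
31,-0.5758,-0.3469,-0.8325,-1.8638,0.1739,-1.5596,-0.1341,-1.2054,0.2838,0.3022,0.5960,8.1867,2.2819,0.1156,0.0269
32,-0.5718,-0.3777,-0.8350,-1.8874,0.2302,-1.5276,-0.1207,-1.1527,0.2889,0.2944,0.5888,7.7057,2.4617,0.1174,0.0259
33,-0.5667,-0.4079,-0.8373,-1.9100,0.2797,-1.4916,-0.1084,-1.1032,0.2937,0.2864,0.5820,7.2378,2.6261,0.1192,0.0228
34,-0.5607,-0.4373,-0.8393,-1.9316,0.3224,-1.4522,-0.0968,-1.0569,0.2981,0.2783,0.5754,6.7870,2.7752,0.1209,0.0179
35,-0.5539,-0.4659,-0.8412,-1.9523,0.3585,-1.4100,-0.0860,-1.0136,0.3021,0.2703,0.5692,6.3561,2.9094,0.1224,0.0115
36,-0.5464,-0.4937,-0.8428,-1.9722,0.3882,-1.3657,-0.0759,-0.9733,0.3058,0.2623,0.5633,5.9475,3.0294,0.1237,0.0039
37,-0.5384,-0.5205,-0.8442,-1.9913,0.4118,-1.3199,-0.0665,-0.9357,0.3091,0.2544,0.5576,5.5628,3.1358,0.1250,-0.0048
38,-0.5300,-0.5464,-0.8454,-2.0096,0.4297,-1.2731,-0.0578,-0.9008,0.3121,0.2466,0.5522,5.2033,3.2296,0.1261,-0.0144
39,-0.5213,-0.5714,-0.8465,-2.0274,0.4421,-1.2259,-0.0498,-0.8684,0.3148,0.2391,0.5470,4.8697,3.3118,0.1272,-0.0247
40,-0.5124,-0.5954,-0.8474,-2.0444,0.4495,-1.1787,-0.0426,-0.8382,0.3172,0.2318,0.5420,4.5621,3.3834,0.1283,-0.0356
41,-0.5034,-0.6185,-0.8482,-2.0609,0.4523,-1.1319,-0.0363,-0.8101,0.3194,0.2248,0.5372,,,,
# final ee position (m): 0.3194 0.2248 0.5372


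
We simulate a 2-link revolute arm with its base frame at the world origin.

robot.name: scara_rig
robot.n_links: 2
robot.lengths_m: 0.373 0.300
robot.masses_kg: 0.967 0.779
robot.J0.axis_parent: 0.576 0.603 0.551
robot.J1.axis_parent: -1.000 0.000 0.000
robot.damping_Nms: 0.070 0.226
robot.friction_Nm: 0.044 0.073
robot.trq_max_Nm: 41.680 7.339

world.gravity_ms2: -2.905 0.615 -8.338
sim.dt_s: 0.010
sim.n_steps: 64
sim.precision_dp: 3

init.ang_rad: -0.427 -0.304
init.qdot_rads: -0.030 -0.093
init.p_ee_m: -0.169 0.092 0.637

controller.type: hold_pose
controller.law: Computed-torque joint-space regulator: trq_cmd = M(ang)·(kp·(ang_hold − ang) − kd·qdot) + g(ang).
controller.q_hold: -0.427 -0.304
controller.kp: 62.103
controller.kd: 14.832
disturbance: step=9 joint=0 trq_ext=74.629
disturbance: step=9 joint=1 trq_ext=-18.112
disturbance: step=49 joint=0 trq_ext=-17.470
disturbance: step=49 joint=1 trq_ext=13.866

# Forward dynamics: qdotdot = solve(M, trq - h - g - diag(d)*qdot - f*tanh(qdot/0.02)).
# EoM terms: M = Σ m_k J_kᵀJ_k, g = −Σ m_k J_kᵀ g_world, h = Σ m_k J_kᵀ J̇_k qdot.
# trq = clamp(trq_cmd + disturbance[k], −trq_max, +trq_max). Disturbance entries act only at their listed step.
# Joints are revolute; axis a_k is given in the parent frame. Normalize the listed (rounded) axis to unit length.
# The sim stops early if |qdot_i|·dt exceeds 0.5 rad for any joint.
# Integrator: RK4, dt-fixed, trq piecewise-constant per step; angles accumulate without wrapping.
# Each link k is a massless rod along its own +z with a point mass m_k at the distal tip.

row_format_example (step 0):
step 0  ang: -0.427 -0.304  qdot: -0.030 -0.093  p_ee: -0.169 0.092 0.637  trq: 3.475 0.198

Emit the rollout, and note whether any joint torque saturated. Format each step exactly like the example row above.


step 1  ang: -0.427 -0.305  qdot: -0.020 -0.059  p_ee: -0.169 0.092 0.637  trq: 3.465 0.180
step 2  ang: -0.427 -0.305  qdot: -0.011 -0.032  p_ee: -0.169 0.092 0.637  trq: 3.458 0.164
step 3  ang: -0.427 -0.305  qdot: -0.006 -0.013  p_ee: -0.169 0.092 0.637  trq: 3.453 0.152
step 4  ang: -0.428 -0.306  qdot: -0.003 -0.004  p_ee: -0.169 0.092 0.637  trq: 3.450 0.147
step 5  ang: -0.428 -0.306  qdot: -0.001 -0.001  p_ee: -0.169 0.092 0.637  trq: 3.447 0.145
step 6  ang: -0.428 -0.306  qdot: -0.001 0.001  p_ee: -0.169 0.092 0.637  trq: 3.446 0.145
step 7  ang: -0.428 -0.306  qdot: -0.000 0.001  p_ee: -0.169 0.092 0.637  trq: 3.444 0.145
step 8  ang: -0.428 -0.306  qdot: -0.000 0.001  p_ee: -0.169 0.092 0.637  trq: 3.443 0.145
step 9  ang: -0.428 -0.305  qdot: 0.000 0.001  p_ee: -0.169 0.092 0.637  trq: 41.680 -7.339
step 10  ang: -0.422 -0.304  qdot: 1.132 0.344  p_ee: -0.167 0.090 0.638  trq: -2.358 1.296
step 11  ang: -0.411 -0.301  qdot: 0.949 0.253  p_ee: -0.164 0.086 0.639  trq: -1.742 1.196
step 12  ang: -0.403 -0.299  qdot: 0.788 0.180  p_ee: -0.161 0.083 0.641  trq: -1.185 1.101
step 13  ang: -0.396 -0.297  qdot: 0.647 0.121  p_ee: -0.158 0.080 0.642  trq: -0.680 1.012
step 14  ang: -0.390 -0.296  qdot: 0.524 0.074  p_ee: -0.156 0.078 0.642  trq: -0.223 0.929
step 15  ang: -0.385 -0.296  qdot: 0.416 0.036  p_ee: -0.155 0.076 0.643  trq: 0.189 0.852
step 16  ang: -0.381 -0.295  qdot: 0.322 0.009  p_ee: -0.153 0.074 0.644  trq: 0.562 0.779
step 17  ang: -0.379 -0.295  qdot: 0.243 -0.003  p_ee: -0.152 0.073 0.644  trq: 0.898 0.704
step 18  ang: -0.376 -0.295  qdot: 0.176 -0.007  p_ee: -0.152 0.072 0.644  trq: 1.200 0.633
step 19  ang: -0.375 -0.295  qdot: 0.118 -0.008  p_ee: -0.151 0.071 0.644  trq: 1.473 0.567
step 20  ang: -0.374 -0.296  qdot: 0.068 -0.008  p_ee: -0.151 0.071 0.645  trq: 1.718 0.508
step 21  ang: -0.374 -0.296  qdot: 0.025 -0.008  p_ee: -0.151 0.070 0.645  trq: 1.938 0.455
step 22  ang: -0.374 -0.296  qdot: -0.011 -0.007  p_ee: -0.151 0.070 0.645  trq: 2.131 0.407
step 23  ang: -0.374 -0.296  qdot: -0.040 -0.005  p_ee: -0.151 0.070 0.645  trq: 2.296 0.366
step 24  ang: -0.374 -0.296  qdot: -0.065 -0.004  p_ee: -0.151 0.071 0.645  trq: 2.443 0.329
step 25  ang: -0.375 -0.296  qdot: -0.085 -0.003  p_ee: -0.151 0.071 0.644  trq: 2.574 0.298
step 26  ang: -0.376 -0.296  qdot: -0.102 -0.003  p_ee: -0.151 0.071 0.644  trq: 2.691 0.269
step 27  ang: -0.377 -0.296  qdot: -0.116 -0.003  p_ee: -0.152 0.072 0.644  trq: 2.795 0.244
step 28  ang: -0.378 -0.296  qdot: -0.128 -0.003  p_ee: -0.152 0.072 0.644  trq: 2.888 0.222
step 29  ang: -0.380 -0.296  qdot: -0.136 -0.003  p_ee: -0.153 0.073 0.644  trq: 2.970 0.203
step 30  ang: -0.381 -0.296  qdot: -0.143 -0.003  p_ee: -0.153 0.074 0.644  trq: 3.043 0.186
step 31  ang: -0.382 -0.296  qdot: -0.148 -0.003  p_ee: -0.154 0.074 0.643  trq: 3.107 0.171
step 32  ang: -0.384 -0.296  qdot: -0.151 -0.003  p_ee: -0.154 0.075 0.643  trq: 3.163 0.158
step 33  ang: -0.386 -0.296  qdot: -0.153 -0.003  p_ee: -0.155 0.076 0.643  trq: 3.212 0.146
step 34  ang: -0.387 -0.296  qdot: -0.153 -0.003  p_ee: -0.155 0.076 0.643  trq: 3.256 0.137
step 35  ang: -0.389 -0.296  qdot: -0.153 -0.003  p_ee: -0.156 0.077 0.643  trq: 3.293 0.128
step 36  ang: -0.390 -0.296  qdot: -0.152 -0.003  p_ee: -0.156 0.078 0.642  trq: 3.326 0.121
step 37  ang: -0.392 -0.296  qdot: -0.149 -0.002  p_ee: -0.157 0.078 0.642  trq: 3.355 0.114
step 38  ang: -0.393 -0.296  qdot: -0.147 -0.002  p_ee: -0.157 0.079 0.642  trq: 3.379 0.109
step 39  ang: -0.395 -0.296  qdot: -0.144 -0.002  p_ee: -0.158 0.080 0.642  trq: 3.400 0.105
step 40  ang: -0.396 -0.296  qdot: -0.140 -0.002  p_ee: -0.158 0.080 0.642  trq: 3.417 0.101
step 41  ang: -0.397 -0.296  qdot: -0.136 -0.002  p_ee: -0.159 0.081 0.641  trq: 3.432 0.098
step 42  ang: -0.399 -0.296  qdot: -0.132 -0.002  p_ee: -0.159 0.082 0.641  trq: 3.444 0.095
step 43  ang: -0.400 -0.296  qdot: -0.127 -0.002  p_ee: -0.160 0.082 0.641  trq: 3.455 0.094
step 44  ang: -0.401 -0.296  qdot: -0.123 -0.002  p_ee: -0.160 0.083 0.641  trq: 3.463 0.092
step 45  ang: -0.402 -0.296  qdot: -0.118 -0.002  p_ee: -0.161 0.083 0.641  trq: 3.469 0.091
step 46  ang: -0.404 -0.296  qdot: -0.113 -0.002  p_ee: -0.161 0.084 0.641  trq: 3.474 0.090
step 47  ang: -0.405 -0.296  qdot: -0.109 -0.002  p_ee: -0.161 0.084 0.640  trq: 3.478 0.090
step 48  ang: -0.406 -0.296  qdot: -0.104 -0.002  p_ee: -0.162 0.085 0.640  trq: 3.480 0.090
step 49  ang: -0.407 -0.296  qdot: -0.099 -0.002  p_ee: -0.162 0.085 0.640  trq: -13.988 7.339
step 50  ang: -0.409 -0.293  qdot: -0.432 0.587  p_ee: -0.163 0.087 0.640  trq: 6.135 -0.993
step 51  ang: -0.413 -0.288  qdot: -0.386 0.457  p_ee: -0.164 0.091 0.639  trq: 5.855 -0.855
step 52  ang: -0.417 -0.284  qdot: -0.343 0.349  p_ee: -0.165 0.094 0.639  trq: 5.601 -0.732
step 53  ang: -0.420 -0.281  qdot: -0.303 0.258  p_ee: -0.166 0.096 0.638  trq: 5.371 -0.624
step 54  ang: -0.423 -0.279  qdot: -0.266 0.183  p_ee: -0.167 0.098 0.638  trq: 5.161 -0.528
step 55  ang: -0.426 -0.277  qdot: -0.232 0.121  p_ee: -0.167 0.100 0.638  trq: 4.971 -0.443
step 56  ang: -0.428 -0.277  qdot: -0.201 0.070  p_ee: -0.168 0.101 0.637  trq: 4.799 -0.368
step 57  ang: -0.430 -0.276  qdot: -0.173 0.028  p_ee: -0.169 0.102 0.637  trq: 4.643 -0.301
step 58  ang: -0.431 -0.276  qdot: -0.146 0.001  p_ee: -0.169 0.103 0.637  trq: 4.502 -0.247
step 59  ang: -0.433 -0.276  qdot: -0.118 -0.010  p_ee: -0.170 0.103 0.636  trq: 4.375 -0.208
step 60  ang: -0.434 -0.276  qdot: -0.093 -0.015  p_ee: -0.170 0.104 0.636  trq: 4.261 -0.175
step 61  ang: -0.435 -0.276  qdot: -0.071 -0.017  p_ee: -0.170 0.104 0.636  trq: 4.157 -0.147
step 62  ang: -0.435 -0.276  qdot: -0.051 -0.018  p_ee: -0.170 0.104 0.636  trq: 4.064 -0.123
step 63  ang: -0.436 -0.277  qdot: -0.034 -0.018  p_ee: -0.171 0.104 0.636  trq: 3.981 -0.101
step 64  ang: -0.436 -0.277  qdot: -0.019 -0.019  p_ee: -0.171 0.104 0.636
any joint saturated: yes


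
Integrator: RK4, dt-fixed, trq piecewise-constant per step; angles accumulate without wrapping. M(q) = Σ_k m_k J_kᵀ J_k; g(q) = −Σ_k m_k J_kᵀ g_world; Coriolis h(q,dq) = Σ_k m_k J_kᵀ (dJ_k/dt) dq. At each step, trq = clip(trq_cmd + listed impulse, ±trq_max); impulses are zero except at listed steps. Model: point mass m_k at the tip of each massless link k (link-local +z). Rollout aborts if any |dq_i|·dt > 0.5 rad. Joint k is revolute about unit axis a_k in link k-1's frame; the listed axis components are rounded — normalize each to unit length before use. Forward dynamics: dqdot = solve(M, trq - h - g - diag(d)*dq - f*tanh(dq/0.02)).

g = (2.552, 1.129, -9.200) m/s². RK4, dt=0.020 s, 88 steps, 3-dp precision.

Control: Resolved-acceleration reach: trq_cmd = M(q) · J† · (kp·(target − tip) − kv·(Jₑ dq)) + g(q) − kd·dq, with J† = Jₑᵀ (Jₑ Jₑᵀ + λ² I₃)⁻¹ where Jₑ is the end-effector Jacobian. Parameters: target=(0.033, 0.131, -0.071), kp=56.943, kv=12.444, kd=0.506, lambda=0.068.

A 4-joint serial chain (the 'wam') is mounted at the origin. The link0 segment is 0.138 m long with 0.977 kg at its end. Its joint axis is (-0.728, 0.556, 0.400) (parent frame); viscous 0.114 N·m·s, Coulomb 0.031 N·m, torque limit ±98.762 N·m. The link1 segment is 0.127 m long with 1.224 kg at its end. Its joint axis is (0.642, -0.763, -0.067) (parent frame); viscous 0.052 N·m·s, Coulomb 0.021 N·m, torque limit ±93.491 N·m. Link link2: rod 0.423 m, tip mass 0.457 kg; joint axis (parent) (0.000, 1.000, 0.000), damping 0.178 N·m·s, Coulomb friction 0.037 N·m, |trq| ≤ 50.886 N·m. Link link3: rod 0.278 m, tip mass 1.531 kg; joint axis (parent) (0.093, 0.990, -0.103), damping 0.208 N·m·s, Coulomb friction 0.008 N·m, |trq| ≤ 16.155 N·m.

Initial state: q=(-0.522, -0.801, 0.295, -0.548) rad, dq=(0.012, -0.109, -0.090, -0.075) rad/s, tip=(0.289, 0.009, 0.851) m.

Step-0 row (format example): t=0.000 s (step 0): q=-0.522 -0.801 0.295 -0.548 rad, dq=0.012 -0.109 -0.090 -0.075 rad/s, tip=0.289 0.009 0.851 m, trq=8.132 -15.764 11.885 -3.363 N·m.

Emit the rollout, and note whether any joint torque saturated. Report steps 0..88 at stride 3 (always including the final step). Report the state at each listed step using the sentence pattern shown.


t=0.060 s (step 3): q=-0.634 -1.003 0.326 -0.870 rad, dq=-2.420 -4.624 0.831 -7.363 rad/s, tip=0.284 0.020 0.800 m, trq=0.434 0.912 -1.550 -2.733 N·m.
t=0.120 s (step 6): q=-0.759 -1.278 0.379 -1.320 rad, dq=-1.668 -4.418 0.852 -7.457 rad/s, tip=0.281 0.039 0.694 m, trq=-4.342 8.401 -7.480 -2.924 N·m.
t=0.180 s (step 9): q=-0.828 -1.526 0.418 -1.749 rad, dq=-0.606 -3.850 0.370 -6.790 rad/s, tip=0.270 0.061 0.568 m, trq=-6.807 11.708 -8.863 -1.078 N·m.
t=0.240 s (step 12): q=-0.832 -1.739 0.416 -2.128 rad, dq=0.482 -3.259 -0.462 -5.843 rad/s, tip=0.251 0.081 0.442 m, trq=-7.876 12.772 -8.494 0.924 N·m.
t=0.300 s (step 15): q=-0.774 -1.918 0.359 -2.446 rad, dq=1.405 -2.707 -1.457 -4.783 rad/s, tip=0.231 0.097 0.329 m, trq=-8.194 12.612 -7.651 2.349 N·m.
t=0.360 s (step 18): q=-0.673 -2.067 0.244 -2.700 rad, dq=1.909 -2.243 -2.340 -3.688 rad/s, tip=0.215 0.108 0.236 m, trq=-8.302 11.824 -6.840 3.185 N·m.
t=0.420 s (step 21): q=-0.560 -2.194 0.086 -2.888 rad, dq=1.774 -2.027 -2.806 -2.600 rad/s, tip=0.204 0.116 0.164 m, trq=-8.070 10.103 -5.509 3.565 N·m.
t=0.480 s (step 24): q=-0.472 -2.318 -0.074 -3.009 rad, dq=1.124 -2.122 -2.356 -1.453 rad/s, tip=0.194 0.123 0.109 m, trq=-6.710 7.460 -3.693 3.541 N·m.
t=0.540 s (step 27): q=-0.421 -2.449 -0.184 -3.065 rad, dq=0.640 -2.187 -1.308 -0.492 rad/s, tip=0.183 0.129 0.066 m, trq=-5.530 6.036 -3.166 3.347 N·m.
t=0.600 s (step 30): q=-0.388 -2.577 -0.238 -3.077 rad, dq=0.522 -2.069 -0.576 0.021 rad/s, tip=0.169 0.133 0.031 m, trq=-5.190 5.750 -3.459 3.168 N·m.
t=0.660 s (step 33): q=-0.356 -2.695 -0.263 -3.069 rad, dq=0.532 -1.847 -0.290 0.208 rad/s, tip=0.153 0.135 0.000 m, trq=-5.033 5.574 -3.714 2.975 N·m.
t=0.720 s (step 36): q=-0.325 -2.798 -0.278 -3.055 rad, dq=0.504 -1.602 -0.226 0.264 rad/s, tip=0.136 0.134 -0.025 m, trq=-4.704 5.140 -3.733 2.712 N·m.
t=0.780 s (step 39): q=-0.297 -2.888 -0.291 -3.039 rad, dq=0.416 -1.366 -0.229 0.272 rad/s, tip=0.120 0.133 -0.044 m, trq=-4.225 4.511 -3.596 2.413 N·m.
t=0.840 s (step 42): q=-0.275 -2.963 -0.306 -3.023 rad, dq=0.302 -1.151 -0.243 0.258 rad/s, tip=0.106 0.132 -0.058 m, trq=-3.710 3.832 -3.400 2.122 N·m.
t=0.900 s (step 45): q=-0.260 -3.026 -0.321 -3.008 rad, dq=0.196 -0.962 -0.258 0.234 rad/s, tip=0.093 0.130 -0.068 m, trq=-3.235 3.198 -3.201 1.866 N·m.
t=0.960 s (step 48): q=-0.251 -3.079 -0.337 -2.995 rad, dq=0.108 -0.801 -0.271 0.205 rad/s, tip=0.083 0.129 -0.074 m, trq=-2.828 2.654 -3.026 1.657 N·m.
t=1.020 s (step 51): q=-0.246 -3.123 -0.353 -2.984 rad, dq=0.041 -0.667 -0.278 0.177 rad/s, tip=0.075 0.128 -0.079 m, trq=-2.494 2.210 -2.885 1.495 N·m.
t=1.080 s (step 54): q=-0.245 -3.160 -0.370 -2.974 rad, dq=0.006 -0.553 -0.283 0.148 rad/s, tip=0.069 0.128 -0.081 m, trq=-2.240 1.859 -2.778 1.376 N·m.
t=1.140 s (step 57): q=-0.245 -3.190 -0.388 -2.966 rad, dq=-0.006 -0.456 -0.285 0.124 rad/s, tip=0.064 0.128 -0.083 m, trq=-2.051 1.588 -2.702 1.291 N·m.
t=1.200 s (step 60): q=-0.245 -3.215 -0.405 -2.959 rad, dq=-0.013 -0.380 -0.278 0.103 rad/s, tip=0.060 0.128 -0.083 m, trq=-1.908 1.383 -2.652 1.233 N·m.
t=1.260 s (step 63): q=-0.246 -3.236 -0.421 -2.953 rad, dq=-0.019 -0.321 -0.266 0.087 rad/s, tip=0.057 0.129 -0.083 m, trq=-1.799 1.231 -2.623 1.196 N·m.
t=1.320 s (step 66): q=-0.248 -3.253 -0.437 -2.949 rad, dq=-0.024 -0.276 -0.250 0.073 rad/s, tip=0.054 0.129 -0.083 m, trq=-1.715 1.118 -2.609 1.175 N·m.
t=1.380 s (step 69): q=-0.249 -3.269 -0.451 -2.945 rad, dq=-0.027 -0.239 -0.233 0.061 rad/s, tip=0.052 0.130 -0.083 m, trq=-1.651 1.034 -2.605 1.164 N·m.
t=1.440 s (step 72): q=-0.251 -3.282 -0.465 -2.941 rad, dq=-0.028 -0.210 -0.216 0.050 rad/s, tip=0.050 0.130 -0.082 m, trq=-1.602 0.972 -2.607 1.162 N·m.
t=1.500 s (step 75): q=-0.252 -3.294 -0.477 -2.939 rad, dq=-0.028 -0.185 -0.199 0.042 rad/s, tip=0.048 0.130 -0.081 m, trq=-1.564 0.925 -2.614 1.164 N·m.
t=1.560 s (step 78): q=-0.254 -3.305 -0.489 -2.936 rad, dq=-0.027 -0.165 -0.183 0.034 rad/s, tip=0.047 0.131 -0.081 m, trq=-1.533 0.889 -2.622 1.170 N·m.
t=1.620 s (step 81): q=-0.255 -3.314 -0.499 -2.934 rad, dq=-0.026 -0.147 -0.168 0.028 rad/s, tip=0.046 0.131 -0.080 m, trq=-1.507 0.860 -2.631 1.178 N·m.
t=1.680 s (step 84): q=-0.257 -3.322 -0.509 -2.933 rad, dq=-0.025 -0.132 -0.154 0.023 rad/s, tip=0.045 0.131 -0.080 m, trq=-1.486 0.837 -2.641 1.187 N·m.
t=1.740 s (step 87): q=-0.258 -3.330 -0.518 -2.932 rad, dq=-0.023 -0.119 -0.141 0.019 rad/s, tip=0.044 0.131 -0.079 m, trq=-1.468 0.818 -2.650 1.196 N·m.
t=1.760 s (step 88): q=-0.259 -3.332 -0.521 -2.931 rad, dq=-0.023 -0.115 -0.137 0.018 rad/s, tip=0.043 0.131 -0.079 m.
any joint saturated: no
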